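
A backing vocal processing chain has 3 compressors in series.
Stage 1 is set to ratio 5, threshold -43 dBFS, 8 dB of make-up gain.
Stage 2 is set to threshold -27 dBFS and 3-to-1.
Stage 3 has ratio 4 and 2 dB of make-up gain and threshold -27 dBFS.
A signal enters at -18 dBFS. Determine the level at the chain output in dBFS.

Stage 1: -18 dBFS is 25 dB over -43 dBFS; at 5:1 that becomes 5 dB over, giving -38 dBFS; +8 dB make-up → -30 dBFS.
Stage 2: below threshold (-30 ≤ -27); passes unchanged; output -30 dBFS.
Stage 3: -30 dBFS is at or below the -27 dBFS threshold — no compression; make-up brings it to -28 dBFS.

-28 dBFS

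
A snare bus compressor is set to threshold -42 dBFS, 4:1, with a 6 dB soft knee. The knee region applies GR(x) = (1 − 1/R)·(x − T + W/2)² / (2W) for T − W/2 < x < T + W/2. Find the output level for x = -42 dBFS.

x − T + W/2 = -42 − (-42) + 3 = 3.
GR = (1 − 1/4) × 3² / 12 = 0.75 × 9 / 12 = 0.5625 dB.
Output = -42 − 0.5625 = -42.5625 dBFS.

-42.5625 dBFS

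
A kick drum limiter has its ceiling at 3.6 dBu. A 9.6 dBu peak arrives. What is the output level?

3.6 dBu

A brickwall limiter is an ∞:1 compressor: any input above the ceiling is clamped to 3.6 dBu.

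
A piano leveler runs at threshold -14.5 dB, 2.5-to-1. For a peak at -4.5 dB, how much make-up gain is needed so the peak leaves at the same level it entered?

6 dB

Overshoot 10 dB → 10/2.5 = 4 dB after compression, so the compressed level is -14.5 + 4 = -10.5 dB.
Make-up = target − compressed = -4.5 − (-10.5) = 6 dB.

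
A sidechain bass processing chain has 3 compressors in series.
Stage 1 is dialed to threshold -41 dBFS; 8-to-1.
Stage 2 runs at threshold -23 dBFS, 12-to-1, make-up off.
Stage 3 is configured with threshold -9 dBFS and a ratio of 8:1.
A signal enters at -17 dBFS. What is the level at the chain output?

-38 dBFS

Stage 1: 24 dB above -41 dBFS, reduced 8:1 to 3 dB above → -38 dBFS.
Stage 2: below threshold (-38 ≤ -23); passes unchanged; output -38 dBFS.
Stage 3: -38 dBFS ≤ -9 dBFS, so stage 3 doesn't engage; output -38 dBFS.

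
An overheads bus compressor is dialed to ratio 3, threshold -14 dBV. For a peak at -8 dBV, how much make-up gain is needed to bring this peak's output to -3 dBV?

9 dB

Without make-up, output = threshold + overshoot/3 = -14 + 2 = -12 dBV.
Gap to target: 9 dB.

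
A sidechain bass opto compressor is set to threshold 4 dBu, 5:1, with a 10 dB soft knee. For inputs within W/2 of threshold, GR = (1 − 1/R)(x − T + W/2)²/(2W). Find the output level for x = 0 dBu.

-0.04 dBu

x − T + W/2 = 0 − 4 + 5 = 1.
GR = (1 − 1/5) × 1² / 20 = 0.8 × 1 / 20 = 0.04 dB.
Output = 0 − 0.04 = -0.04 dBu.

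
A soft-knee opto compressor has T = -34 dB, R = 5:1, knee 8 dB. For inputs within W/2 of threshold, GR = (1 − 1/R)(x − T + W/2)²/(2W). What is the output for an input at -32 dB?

-33.8 dB

x − T + W/2 = -32 − (-34) + 4 = 6.
GR = (1 − 1/5) × 6² / 16 = 0.8 × 36 / 16 = 1.8 dB.
Output = -32 − 1.8 = -33.8 dB.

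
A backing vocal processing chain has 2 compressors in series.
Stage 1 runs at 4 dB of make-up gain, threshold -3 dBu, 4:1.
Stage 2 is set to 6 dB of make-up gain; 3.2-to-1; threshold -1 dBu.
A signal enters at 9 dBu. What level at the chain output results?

Stage 1: 9 dBu is 12 dB over -3 dBu; at 4:1 that becomes 3 dB over, giving 0 dBu; +4 dB make-up → 4 dBu.
Stage 2: 4 dBu is 5 dB over -1 dBu; at 3.2:1 that becomes 1.5625 dB over, giving 0.5625 dBu; +6 dB make-up → 6.5625 dBu.

6.5625 dBu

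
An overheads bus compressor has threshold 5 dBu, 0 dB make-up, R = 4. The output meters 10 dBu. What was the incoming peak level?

25 dBu

Post-compression overshoot = 10 − 5 = 5 dB.
Before 4:1 compression the overshoot was 5 × 4 = 20 dB, so input = 5 + 20 = 25 dBu.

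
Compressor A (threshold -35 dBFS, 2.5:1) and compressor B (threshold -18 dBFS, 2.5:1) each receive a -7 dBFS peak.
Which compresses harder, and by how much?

A: 28 dB over, compressed to 11.2 dB over, so 16.8 dB of GR.
B: 11 dB over, compressed to 4.4 dB over, so 6.6 dB of GR.
Difference: 10.2 dB in favour of A.

A, by 10.2 dB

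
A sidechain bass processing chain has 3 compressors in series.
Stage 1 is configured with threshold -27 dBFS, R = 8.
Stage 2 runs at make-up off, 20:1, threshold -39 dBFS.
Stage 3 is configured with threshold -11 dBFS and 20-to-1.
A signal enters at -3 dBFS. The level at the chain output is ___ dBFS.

-38.25 dBFS

Stage 1: overshoot 24 dB → 24/8 = 3 dB → -24 dBFS.
Stage 2: -24 dBFS is 15 dB over -39 dBFS; at 20:1 that becomes 0.75 dB over, giving -38.25 dBFS.
Stage 3: -38.25 dBFS is at or below the -11 dBFS threshold — no compression; output -38.25 dBFS.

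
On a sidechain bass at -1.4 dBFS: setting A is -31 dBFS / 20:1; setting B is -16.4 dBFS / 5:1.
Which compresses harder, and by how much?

A: GR = 29.6 − 29.6/20 = 28.12 dB.
B: GR = 15 − 15/5 = 12 dB.
Difference: 16.12 dB in favour of A.

A, by 16.12 dB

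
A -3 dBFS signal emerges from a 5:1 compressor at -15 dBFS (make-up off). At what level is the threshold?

Gain reduction = -3 − (-15) = 12 dB; output overshoot = GR / (R − 1) = 12 / 4 = 3 dB.
Threshold = output − output overshoot = -15 − 3 = -18 dBFS.

-18 dBFS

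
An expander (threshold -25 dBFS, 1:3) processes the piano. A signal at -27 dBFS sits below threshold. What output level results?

The input is 2 dB below the -25 dBFS threshold.
A 1:3 expander multiplies undershoot by 3: 2 × 3 = 6 dB below threshold.
Output = -25 − 6 = -31 dBFS.

-31 dBFS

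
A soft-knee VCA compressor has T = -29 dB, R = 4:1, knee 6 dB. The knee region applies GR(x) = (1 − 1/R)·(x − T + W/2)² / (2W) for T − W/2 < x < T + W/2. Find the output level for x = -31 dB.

x − T + W/2 = -31 − (-29) + 3 = 1.
GR = (1 − 1/4) × 1² / 12 = 0.75 × 1 / 12 = 0.0625 dB.
Output = -31 − 0.0625 = -31.0625 dB.

-31.0625 dB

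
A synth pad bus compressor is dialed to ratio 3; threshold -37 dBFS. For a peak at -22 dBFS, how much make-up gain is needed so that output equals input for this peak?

The peak compresses to -37 + 15/3 = -32 dBFS.
To reach -22 dBFS requires -22 − (-32) = 10 dB of make-up.

10 dB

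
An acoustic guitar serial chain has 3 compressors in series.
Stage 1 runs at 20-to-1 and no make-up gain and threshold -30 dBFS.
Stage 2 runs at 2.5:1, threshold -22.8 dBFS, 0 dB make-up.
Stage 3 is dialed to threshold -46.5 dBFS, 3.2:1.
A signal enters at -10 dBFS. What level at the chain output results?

Stage 1: -10 dBFS is 20 dB over -30 dBFS; at 20:1 that becomes 1 dB over, giving -29 dBFS.
Stage 2: below threshold (-29 ≤ -22.8); passes unchanged; output -29 dBFS.
Stage 3: 17.5 dB above -46.5 dBFS, reduced 3.2:1 to 5.46875 dB above → -41.03125 dBFS.

-41.03125 dBFS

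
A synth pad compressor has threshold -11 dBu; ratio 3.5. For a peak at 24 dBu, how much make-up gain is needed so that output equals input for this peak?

25 dB

Overshoot 35 dB → 35/3.5 = 10 dB after compression, so the compressed level is -11 + 10 = -1 dBu.
Make-up = target − compressed = 24 − (-1) = 25 dB.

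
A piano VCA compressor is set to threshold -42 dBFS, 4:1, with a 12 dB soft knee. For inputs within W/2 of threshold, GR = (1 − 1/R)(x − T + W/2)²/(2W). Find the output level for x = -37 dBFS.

-40.78125 dBFS

x − T + W/2 = -37 − (-42) + 6 = 11.
GR = (1 − 1/4) × 11² / 24 = 0.75 × 121 / 24 = 3.78125 dB.
Output = -37 − 3.78125 = -40.78125 dBFS.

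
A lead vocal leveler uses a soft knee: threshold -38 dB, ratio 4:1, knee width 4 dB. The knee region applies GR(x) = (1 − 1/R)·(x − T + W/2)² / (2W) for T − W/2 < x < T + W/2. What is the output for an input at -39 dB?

-39.09375 dB

x − T + W/2 = -39 − (-38) + 2 = 1.
GR = (1 − 1/4) × 1² / 8 = 0.75 × 1 / 8 = 0.09375 dB.
Output = -39 − 0.09375 = -39.09375 dB.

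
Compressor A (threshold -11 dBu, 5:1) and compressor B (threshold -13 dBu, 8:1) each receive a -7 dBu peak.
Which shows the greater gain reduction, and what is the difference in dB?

B, by 2.05 dB

A: overshoot 4 dB → output overshoot 0.8 dB → GR 3.2 dB.
B: overshoot 6 dB → output overshoot 0.75 dB → GR 5.25 dB.
B applies 2.05 dB more gain reduction.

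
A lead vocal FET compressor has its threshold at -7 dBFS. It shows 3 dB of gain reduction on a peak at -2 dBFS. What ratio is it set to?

2.5:1

Input overshoot = -2 − (-7) = 5 dB.
Output overshoot = 5 − 3 = 2 dB.
Ratio = input overshoot / output overshoot = 5 / 2 = 2.5.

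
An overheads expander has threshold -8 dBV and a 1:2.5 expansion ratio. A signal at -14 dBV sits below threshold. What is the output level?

-23 dBV

The input is 6 dB below the -8 dBV threshold.
A 1:2.5 expander multiplies undershoot by 2.5: 6 × 2.5 = 15 dB below threshold.
Output = -8 − 15 = -23 dBV.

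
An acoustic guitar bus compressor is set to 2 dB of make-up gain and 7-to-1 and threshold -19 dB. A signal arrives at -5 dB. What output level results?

Overshoot: -5 − (-19) = 14 dB.
7:1 compression reduces that to 14/7 = 2 dB over.
Output = -19 + 2 = -17 dB; make-up adds 2 dB, giving -15 dB.

-15 dB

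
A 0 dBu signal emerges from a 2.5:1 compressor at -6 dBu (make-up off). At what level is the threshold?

-10 dBu

Gain reduction = 0 − (-6) = 6 dB; output overshoot = GR / (R − 1) = 6 / 1.5 = 4 dB.
Threshold = output − output overshoot = -6 − 4 = -10 dBu.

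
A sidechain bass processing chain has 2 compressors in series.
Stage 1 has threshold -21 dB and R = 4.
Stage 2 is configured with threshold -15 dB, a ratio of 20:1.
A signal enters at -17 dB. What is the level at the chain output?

-20 dB

Stage 1: 4 dB above -21 dB, reduced 4:1 to 1 dB above → -20 dB.
Stage 2: below threshold (-20 ≤ -15); passes unchanged; output -20 dB.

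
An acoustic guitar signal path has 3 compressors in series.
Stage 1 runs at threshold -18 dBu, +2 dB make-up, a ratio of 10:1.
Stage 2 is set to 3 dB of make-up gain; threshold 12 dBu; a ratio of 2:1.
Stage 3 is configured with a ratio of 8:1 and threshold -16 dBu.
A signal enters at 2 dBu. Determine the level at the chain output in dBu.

-15.375 dBu

Stage 1: 20 dB above -18 dBu, reduced 10:1 to 2 dB above → -16 dBu; +2 dB make-up → -14 dBu.
Stage 2: -14 dBu ≤ 12 dBu, so stage 2 doesn't engage; make-up brings it to -11 dBu.
Stage 3: -11 dBu is 5 dB over -16 dBu; at 8:1 that becomes 0.625 dB over, giving -15.375 dBu.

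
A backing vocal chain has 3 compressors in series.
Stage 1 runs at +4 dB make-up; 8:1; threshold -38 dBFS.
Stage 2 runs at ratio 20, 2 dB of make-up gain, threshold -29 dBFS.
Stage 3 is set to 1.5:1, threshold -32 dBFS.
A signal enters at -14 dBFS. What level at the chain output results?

Stage 1: -14 dBFS is 24 dB over -38 dBFS; at 8:1 that becomes 3 dB over, giving -35 dBFS; +4 dB make-up → -31 dBFS.
Stage 2: below threshold (-31 ≤ -29); passes unchanged; make-up brings it to -29 dBFS.
Stage 3: 3 dB above -32 dBFS, reduced 1.5:1 to 2 dB above → -30 dBFS.

-30 dBFS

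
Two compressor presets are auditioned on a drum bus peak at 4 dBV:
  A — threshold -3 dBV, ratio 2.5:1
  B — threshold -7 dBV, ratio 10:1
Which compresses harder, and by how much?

A: GR = 7 − 7/2.5 = 4.2 dB.
B: GR = 11 − 11/10 = 9.9 dB.
B applies 5.7 dB more gain reduction.

B, by 5.7 dB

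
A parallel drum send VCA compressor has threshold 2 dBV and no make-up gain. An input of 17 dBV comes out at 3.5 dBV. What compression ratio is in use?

10:1

Input overshoot = 17 − 2 = 15 dB; output overshoot = 3.5 − 2 = 1.5 dB.
Ratio = 15 / 1.5 = 10.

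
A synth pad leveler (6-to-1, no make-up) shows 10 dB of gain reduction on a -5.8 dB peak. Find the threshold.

Gain reduction = -5.8 − (-15.8) = 10 dB; output overshoot = GR / (R − 1) = 10 / 5 = 2 dB.
Threshold = output − output overshoot = -15.8 − 2 = -17.8 dB.

-17.8 dB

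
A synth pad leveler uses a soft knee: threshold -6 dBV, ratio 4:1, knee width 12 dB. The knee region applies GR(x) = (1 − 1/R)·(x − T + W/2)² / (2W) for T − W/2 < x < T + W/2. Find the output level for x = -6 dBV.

-7.125 dBV

x − T + W/2 = -6 − (-6) + 6 = 6.
GR = (1 − 1/4) × 6² / 24 = 0.75 × 36 / 24 = 1.125 dB.
Output = -6 − 1.125 = -7.125 dBV.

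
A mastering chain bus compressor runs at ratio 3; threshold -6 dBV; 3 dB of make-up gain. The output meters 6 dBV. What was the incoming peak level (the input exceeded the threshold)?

Before make-up, the level was 6 − 3 = 3 dBV.
The compressed level sits 3 − (-6) = 9 dB over threshold.
Input overshoot = R × output overshoot = 27 dB → input = -6 + 27 = 21 dBV.

21 dBV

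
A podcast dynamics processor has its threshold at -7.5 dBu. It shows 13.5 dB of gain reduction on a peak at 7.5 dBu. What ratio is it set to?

10:1

Input overshoot = 7.5 − (-7.5) = 15 dB.
Output overshoot = 15 − 13.5 = 1.5 dB.
Ratio = input overshoot / output overshoot = 15 / 1.5 = 10.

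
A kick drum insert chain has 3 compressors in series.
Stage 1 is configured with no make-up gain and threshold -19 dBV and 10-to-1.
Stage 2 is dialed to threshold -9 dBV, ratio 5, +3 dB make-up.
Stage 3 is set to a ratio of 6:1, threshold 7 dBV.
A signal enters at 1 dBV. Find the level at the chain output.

Stage 1: 1 dBV is 20 dB over -19 dBV; at 10:1 that becomes 2 dB over, giving -17 dBV.
Stage 2: below threshold (-17 ≤ -9); passes unchanged; make-up brings it to -14 dBV.
Stage 3: -14 dBV ≤ 7 dBV, so stage 3 doesn't engage; output -14 dBV.

-14 dBV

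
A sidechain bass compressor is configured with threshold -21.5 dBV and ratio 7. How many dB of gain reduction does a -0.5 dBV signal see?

-0.5 dBV exceeds the threshold by 21 dB.
After 7:1 compression the overshoot becomes 21/7 = 3 dB.
So the signal is attenuated by 21 − 3 = 18 dB.

18 dB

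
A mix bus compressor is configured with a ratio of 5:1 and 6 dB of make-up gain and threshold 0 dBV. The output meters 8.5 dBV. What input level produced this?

12.5 dBV

Before make-up, the level was 8.5 − 6 = 2.5 dBV.
That's 2.5 dB above the 0 dBV threshold.
Before 5:1 compression the overshoot was 2.5 × 5 = 12.5 dB, so input = 0 + 12.5 = 12.5 dBV.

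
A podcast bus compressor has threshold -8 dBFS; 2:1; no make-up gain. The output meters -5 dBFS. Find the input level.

The compressed level sits -5 − (-8) = 3 dB over threshold.
Input overshoot = R × output overshoot = 6 dB → input = -8 + 6 = -2 dBFS.

-2 dBFS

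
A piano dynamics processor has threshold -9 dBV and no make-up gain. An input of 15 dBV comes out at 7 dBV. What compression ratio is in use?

1.5:1

Input overshoot = 15 − (-9) = 24 dB; output overshoot = 7 − (-9) = 16 dB.
Ratio = 24 / 16 = 1.5.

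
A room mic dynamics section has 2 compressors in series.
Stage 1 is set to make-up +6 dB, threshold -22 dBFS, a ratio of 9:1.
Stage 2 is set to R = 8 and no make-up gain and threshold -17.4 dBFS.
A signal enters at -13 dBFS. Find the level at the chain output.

Stage 1: overshoot 9 dB → 9/9 = 1 dB → -21 dBFS; +6 dB make-up → -15 dBFS.
Stage 2: -15 dBFS is 2.4 dB over -17.4 dBFS; at 8:1 that becomes 0.3 dB over, giving -17.1 dBFS.

-17.1 dBFS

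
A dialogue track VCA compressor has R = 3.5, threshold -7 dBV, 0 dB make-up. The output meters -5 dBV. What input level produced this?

That's 2 dB above the -7 dBV threshold.
Before 3.5:1 compression the overshoot was 2 × 3.5 = 7 dB, so input = -7 + 7 = 0 dBV.

0 dBV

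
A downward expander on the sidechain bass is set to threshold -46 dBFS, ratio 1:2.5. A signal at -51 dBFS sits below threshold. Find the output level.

The input is 5 dB below the -46 dBFS threshold.
A 1:2.5 expander multiplies undershoot by 2.5: 5 × 2.5 = 12.5 dB below threshold.
Output = -46 − 12.5 = -58.5 dBFS.

-58.5 dBFS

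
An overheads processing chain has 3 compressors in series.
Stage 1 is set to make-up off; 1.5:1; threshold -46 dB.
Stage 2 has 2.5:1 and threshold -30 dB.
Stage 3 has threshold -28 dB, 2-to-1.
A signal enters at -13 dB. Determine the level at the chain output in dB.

-27.8 dB

Stage 1: 33 dB above -46 dB, reduced 1.5:1 to 22 dB above → -24 dB.
Stage 2: -24 dB is 6 dB over -30 dB; at 2.5:1 that becomes 2.4 dB over, giving -27.6 dB.
Stage 3: overshoot 0.4 dB → 0.4/2 = 0.2 dB → -27.8 dB.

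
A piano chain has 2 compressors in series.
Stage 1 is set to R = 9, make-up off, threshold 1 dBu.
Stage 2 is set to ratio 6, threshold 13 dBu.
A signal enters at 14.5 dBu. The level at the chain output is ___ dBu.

Stage 1: 13.5 dB above 1 dBu, reduced 9:1 to 1.5 dB above → 2.5 dBu.
Stage 2: below threshold (2.5 ≤ 13); passes unchanged; output 2.5 dBu.

2.5 dBu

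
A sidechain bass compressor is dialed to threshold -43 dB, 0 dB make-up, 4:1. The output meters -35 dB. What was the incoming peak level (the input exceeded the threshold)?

That's 8 dB above the -43 dB threshold.
Undo the ratio: input overshoot = 8 × 4 = 32 dB, giving input = -11 dB.

-11 dB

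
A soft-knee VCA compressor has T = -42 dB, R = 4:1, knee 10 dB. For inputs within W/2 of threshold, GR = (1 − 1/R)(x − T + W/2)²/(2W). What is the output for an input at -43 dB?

-43.6 dB

x − T + W/2 = -43 − (-42) + 5 = 4.
GR = (1 − 1/4) × 4² / 20 = 0.75 × 16 / 20 = 0.6 dB.
Output = -43 − 0.6 = -43.6 dB.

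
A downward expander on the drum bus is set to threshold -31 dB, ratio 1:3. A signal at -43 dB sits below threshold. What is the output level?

-67 dB

Undershoot = (-31) − (-43) = 12 dB.
At 1:3, that expands to 36 dB under threshold.
Output = -31 − 36 = -67 dB.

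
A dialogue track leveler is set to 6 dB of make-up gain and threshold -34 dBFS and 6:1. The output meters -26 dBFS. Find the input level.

Remove make-up: -26 − 6 = -32 dBFS.
The compressed level sits -32 − (-34) = 2 dB over threshold.
Input overshoot = R × output overshoot = 12 dB → input = -34 + 12 = -22 dBFS.

-22 dBFS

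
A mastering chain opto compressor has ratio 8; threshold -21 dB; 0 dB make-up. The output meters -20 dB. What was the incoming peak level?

That's 1 dB above the -21 dB threshold.
Before 8:1 compression the overshoot was 1 × 8 = 8 dB, so input = -21 + 8 = -13 dB.

-13 dB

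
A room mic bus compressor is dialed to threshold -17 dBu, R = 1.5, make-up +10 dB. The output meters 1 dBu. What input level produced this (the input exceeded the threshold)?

Stripping the +10 dB make-up gives -9 dBu at the gain stage.
The compressed level sits -9 − (-17) = 8 dB over threshold.
Before 1.5:1 compression the overshoot was 8 × 1.5 = 12 dB, so input = -17 + 12 = -5 dBu.

-5 dBu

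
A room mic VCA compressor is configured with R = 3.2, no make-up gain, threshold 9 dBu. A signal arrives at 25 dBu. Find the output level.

14 dBu

Overshoot: 25 − 9 = 16 dB.
At 3.2:1 the overshoot is divided by 3.2, leaving 5 dB above threshold.
That puts the output at 14 dBu.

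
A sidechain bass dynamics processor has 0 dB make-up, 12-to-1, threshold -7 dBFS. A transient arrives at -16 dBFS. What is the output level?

-16 dBFS is 9 dB below the -7 dBFS threshold, so no gain reduction is applied.
Output = input = -16 dBFS.

-16 dBFS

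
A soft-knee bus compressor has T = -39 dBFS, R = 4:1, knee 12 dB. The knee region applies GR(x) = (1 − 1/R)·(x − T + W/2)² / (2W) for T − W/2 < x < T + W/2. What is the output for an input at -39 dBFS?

x − T + W/2 = -39 − (-39) + 6 = 6.
GR = (1 − 1/4) × 6² / 24 = 0.75 × 36 / 24 = 1.125 dB.
Output = -39 − 1.125 = -40.125 dBFS.

-40.125 dBFS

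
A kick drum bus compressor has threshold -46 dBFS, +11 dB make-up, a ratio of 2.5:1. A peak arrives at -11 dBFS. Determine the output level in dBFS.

-21 dBFS

The input is 35 dB above the -46 dBFS threshold.
At 2.5:1 the overshoot is divided by 2.5, leaving 14 dB above threshold.
So the level is -46 + 14 = -32 dBFS; make-up adds 11 dB, giving -21 dBFS.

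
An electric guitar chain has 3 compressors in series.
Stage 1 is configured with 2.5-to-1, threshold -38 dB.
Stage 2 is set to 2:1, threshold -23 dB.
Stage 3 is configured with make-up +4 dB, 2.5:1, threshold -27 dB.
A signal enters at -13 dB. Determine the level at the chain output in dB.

-24 dB

Stage 1: 25 dB above -38 dB, reduced 2.5:1 to 10 dB above → -28 dB.
Stage 2: -28 dB ≤ -23 dB, so stage 2 doesn't engage; output -28 dB.
Stage 3: below threshold (-28 ≤ -27); passes unchanged; make-up brings it to -24 dB.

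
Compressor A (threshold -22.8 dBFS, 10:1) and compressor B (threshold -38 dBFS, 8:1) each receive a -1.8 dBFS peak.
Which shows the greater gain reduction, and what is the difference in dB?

B, by 12.775 dB

A: overshoot 21 dB → output overshoot 2.1 dB → GR 18.9 dB.
B: overshoot 36.2 dB → output overshoot 4.525 dB → GR 31.675 dB.
B reduces 12.775 dB more.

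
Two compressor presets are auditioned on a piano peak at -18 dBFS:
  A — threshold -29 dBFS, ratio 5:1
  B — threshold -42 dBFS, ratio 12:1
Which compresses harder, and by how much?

B, by 13.2 dB

A: 11 dB over, compressed to 2.2 dB over, so 8.8 dB of GR.
B: 24 dB over, compressed to 2 dB over, so 22 dB of GR.
Difference: 13.2 dB in favour of B.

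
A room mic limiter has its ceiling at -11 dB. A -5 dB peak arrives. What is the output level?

-11 dB

At ∞:1, everything above -11 dB is held at the ceiling.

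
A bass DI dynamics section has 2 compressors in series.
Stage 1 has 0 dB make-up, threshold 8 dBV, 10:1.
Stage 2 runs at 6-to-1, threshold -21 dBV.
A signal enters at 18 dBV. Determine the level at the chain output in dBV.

Stage 1: overshoot 10 dB → 10/10 = 1 dB → 9 dBV.
Stage 2: overshoot 30 dB → 30/6 = 5 dB → -16 dBV.

-16 dBV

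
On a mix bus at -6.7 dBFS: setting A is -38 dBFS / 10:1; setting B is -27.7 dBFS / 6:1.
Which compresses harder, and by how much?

A, by 10.67 dB

A: GR = 31.3 − 31.3/10 = 28.17 dB.
B: GR = 21 − 21/6 = 17.5 dB.
Difference: 10.67 dB in favour of A.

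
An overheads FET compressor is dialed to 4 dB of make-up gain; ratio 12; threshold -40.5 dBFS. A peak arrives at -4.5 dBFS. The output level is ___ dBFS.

-33.5 dBFS

Overshoot: -4.5 − (-40.5) = 36 dB.
The 36 dB excess becomes 3 dB after 12:1 reduction.
So the level is -40.5 + 3 = -37.5 dBFS; make-up adds 4 dB, giving -33.5 dBFS.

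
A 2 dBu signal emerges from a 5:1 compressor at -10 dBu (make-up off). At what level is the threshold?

-13 dBu

Let T be the threshold. Output overshoot = (input overshoot)/R, so -10 − T = (2 − T)/5.
5·(-10 − T) = 2 − T → 4·T = -50 − 2 = -52.
T = -52/4 = -13 dBu.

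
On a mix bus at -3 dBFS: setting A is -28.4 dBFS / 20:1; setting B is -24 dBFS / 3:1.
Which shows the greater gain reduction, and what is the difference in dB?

A, by 10.13 dB

A: GR = 25.4 − 25.4/20 = 24.13 dB.
B: GR = 21 − 21/3 = 14 dB.
A reduces 10.13 dB more.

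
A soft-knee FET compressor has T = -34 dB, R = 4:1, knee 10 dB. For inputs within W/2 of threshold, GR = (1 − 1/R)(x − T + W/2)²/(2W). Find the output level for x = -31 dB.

x − T + W/2 = -31 − (-34) + 5 = 8.
GR = (1 − 1/4) × 8² / 20 = 0.75 × 64 / 20 = 2.4 dB.
Output = -31 − 2.4 = -33.4 dB.

-33.4 dB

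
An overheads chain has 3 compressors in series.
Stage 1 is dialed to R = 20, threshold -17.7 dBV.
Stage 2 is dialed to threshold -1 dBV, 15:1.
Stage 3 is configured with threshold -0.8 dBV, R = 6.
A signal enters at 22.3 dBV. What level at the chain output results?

Stage 1: 40 dB above -17.7 dBV, reduced 20:1 to 2 dB above → -15.7 dBV.
Stage 2: below threshold (-15.7 ≤ -1); passes unchanged; output -15.7 dBV.
Stage 3: -15.7 dBV ≤ -0.8 dBV, so stage 3 doesn't engage; output -15.7 dBV.

-15.7 dBV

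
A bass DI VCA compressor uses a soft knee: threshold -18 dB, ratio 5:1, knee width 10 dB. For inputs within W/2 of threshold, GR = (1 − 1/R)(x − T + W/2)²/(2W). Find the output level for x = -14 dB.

x − T + W/2 = -14 − (-18) + 5 = 9.
GR = (1 − 1/5) × 9² / 20 = 0.8 × 81 / 20 = 3.24 dB.
Output = -14 − 3.24 = -17.24 dB.

-17.24 dB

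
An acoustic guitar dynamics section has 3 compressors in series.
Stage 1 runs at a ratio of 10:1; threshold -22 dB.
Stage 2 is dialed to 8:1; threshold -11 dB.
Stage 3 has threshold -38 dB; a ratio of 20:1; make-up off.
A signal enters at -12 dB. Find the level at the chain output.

-37.15 dB

Stage 1: -12 dB is 10 dB over -22 dB; at 10:1 that becomes 1 dB over, giving -21 dB.
Stage 2: -21 dB is at or below the -11 dB threshold — no compression; output -21 dB.
Stage 3: overshoot 17 dB → 17/20 = 0.85 dB → -37.15 dB.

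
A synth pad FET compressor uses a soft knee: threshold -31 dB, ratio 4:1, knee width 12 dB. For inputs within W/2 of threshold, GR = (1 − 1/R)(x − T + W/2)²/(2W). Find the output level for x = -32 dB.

-32.78125 dB

x − T + W/2 = -32 − (-31) + 6 = 5.
GR = (1 − 1/4) × 5² / 24 = 0.75 × 25 / 24 = 0.78125 dB.
Output = -32 − 0.78125 = -32.78125 dB.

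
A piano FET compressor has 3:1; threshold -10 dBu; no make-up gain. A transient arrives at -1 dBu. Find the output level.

-1 dBu sits 9 dB over threshold.
The 9 dB excess becomes 3 dB after 3:1 reduction.
Output = -10 + 3 = -7 dBu.

-7 dBu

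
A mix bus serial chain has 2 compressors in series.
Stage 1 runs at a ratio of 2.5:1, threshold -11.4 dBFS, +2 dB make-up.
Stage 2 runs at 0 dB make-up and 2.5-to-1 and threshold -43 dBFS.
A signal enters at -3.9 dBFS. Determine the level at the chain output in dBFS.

Stage 1: overshoot 7.5 dB → 7.5/2.5 = 3 dB → -8.4 dBFS; +2 dB make-up → -6.4 dBFS.
Stage 2: 36.6 dB above -43 dBFS, reduced 2.5:1 to 14.64 dB above → -28.36 dBFS.

-28.36 dBFS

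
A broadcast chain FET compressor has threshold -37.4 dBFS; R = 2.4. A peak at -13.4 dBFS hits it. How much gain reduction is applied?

The signal is 24 dB above threshold.
After 2.4:1 compression the overshoot becomes 24/2.4 = 10 dB.
Gain reduction = 24 − 10 = 14 dB.

14 dB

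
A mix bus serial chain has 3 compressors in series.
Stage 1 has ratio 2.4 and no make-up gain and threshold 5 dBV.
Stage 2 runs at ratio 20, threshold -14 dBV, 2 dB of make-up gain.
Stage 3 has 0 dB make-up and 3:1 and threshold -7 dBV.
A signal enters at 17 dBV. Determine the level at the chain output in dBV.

-10.8 dBV

Stage 1: 12 dB above 5 dBV, reduced 2.4:1 to 5 dB above → 10 dBV.
Stage 2: 24 dB above -14 dBV, reduced 20:1 to 1.2 dB above → -12.8 dBV; +2 dB make-up → -10.8 dBV.
Stage 3: -10.8 dBV ≤ -7 dBV, so stage 3 doesn't engage; output -10.8 dBV.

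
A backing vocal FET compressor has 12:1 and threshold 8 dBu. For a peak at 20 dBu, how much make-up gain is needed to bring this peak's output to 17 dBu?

The peak compresses to 8 + 12/12 = 9 dBu.
To reach 17 dBu requires 17 − 9 = 8 dB of make-up.

8 dB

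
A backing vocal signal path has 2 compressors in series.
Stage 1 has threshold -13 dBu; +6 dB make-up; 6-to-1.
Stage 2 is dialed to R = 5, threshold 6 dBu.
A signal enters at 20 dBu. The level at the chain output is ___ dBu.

-1.5 dBu

Stage 1: 20 dBu is 33 dB over -13 dBu; at 6:1 that becomes 5.5 dB over, giving -7.5 dBu; +6 dB make-up → -1.5 dBu.
Stage 2: below threshold (-1.5 ≤ 6); passes unchanged; output -1.5 dBu.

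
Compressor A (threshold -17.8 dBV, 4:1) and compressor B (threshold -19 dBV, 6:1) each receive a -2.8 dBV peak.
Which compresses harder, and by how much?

A: GR = 15 − 15/4 = 11.25 dB.
B: GR = 16.2 − 16.2/6 = 13.5 dB.
B applies 2.25 dB more gain reduction.

B, by 2.25 dB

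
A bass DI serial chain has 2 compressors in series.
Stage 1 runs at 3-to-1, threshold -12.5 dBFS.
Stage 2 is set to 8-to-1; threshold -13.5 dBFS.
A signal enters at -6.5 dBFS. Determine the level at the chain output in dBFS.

Stage 1: 6 dB above -12.5 dBFS, reduced 3:1 to 2 dB above → -10.5 dBFS.
Stage 2: -10.5 dBFS is 3 dB over -13.5 dBFS; at 8:1 that becomes 0.375 dB over, giving -13.125 dBFS.

-13.125 dBFS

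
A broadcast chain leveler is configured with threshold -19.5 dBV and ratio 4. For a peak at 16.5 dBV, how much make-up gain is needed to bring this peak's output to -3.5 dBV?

Overshoot 36 dB → 36/4 = 9 dB after compression, so the compressed level is -19.5 + 9 = -10.5 dBV.
Make-up = target − compressed = -3.5 − (-10.5) = 7 dB.

7 dB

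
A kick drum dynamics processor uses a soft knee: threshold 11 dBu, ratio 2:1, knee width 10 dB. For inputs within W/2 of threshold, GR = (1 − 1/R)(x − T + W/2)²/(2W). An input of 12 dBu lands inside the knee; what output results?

11.1 dBu

x − T + W/2 = 12 − 11 + 5 = 6.
GR = (1 − 1/2) × 6² / 20 = 0.5 × 36 / 20 = 0.9 dB.
Output = 12 − 0.9 = 11.1 dBu.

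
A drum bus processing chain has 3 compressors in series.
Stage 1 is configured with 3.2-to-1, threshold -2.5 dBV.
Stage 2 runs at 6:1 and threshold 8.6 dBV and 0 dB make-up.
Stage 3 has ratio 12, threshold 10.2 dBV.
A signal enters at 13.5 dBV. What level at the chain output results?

2.5 dBV

Stage 1: overshoot 16 dB → 16/3.2 = 5 dB → 2.5 dBV.
Stage 2: 2.5 dBV is at or below the 8.6 dBV threshold — no compression; output 2.5 dBV.
Stage 3: 2.5 dBV ≤ 10.2 dBV, so stage 3 doesn't engage; output 2.5 dBV.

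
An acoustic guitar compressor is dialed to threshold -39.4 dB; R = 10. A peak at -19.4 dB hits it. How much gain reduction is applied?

18 dB

Overshoot = -19.4 − (-39.4) = 20 dB.
At 10:1, output sits 20/10 = 2 dB above threshold.
So the signal is attenuated by 20 − 2 = 18 dB.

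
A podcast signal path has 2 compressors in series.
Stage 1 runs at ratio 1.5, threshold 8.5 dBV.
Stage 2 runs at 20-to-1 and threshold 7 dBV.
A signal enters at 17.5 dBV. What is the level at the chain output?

7.375 dBV

Stage 1: 9 dB above 8.5 dBV, reduced 1.5:1 to 6 dB above → 14.5 dBV.
Stage 2: 7.5 dB above 7 dBV, reduced 20:1 to 0.375 dB above → 7.375 dBV.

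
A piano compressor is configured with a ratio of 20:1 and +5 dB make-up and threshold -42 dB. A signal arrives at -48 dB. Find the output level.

-43 dB

-48 dB is 6 dB below the -42 dB threshold, so no gain reduction is applied.
Make-up gain adds 5 dB: -48 + 5 = -43 dB.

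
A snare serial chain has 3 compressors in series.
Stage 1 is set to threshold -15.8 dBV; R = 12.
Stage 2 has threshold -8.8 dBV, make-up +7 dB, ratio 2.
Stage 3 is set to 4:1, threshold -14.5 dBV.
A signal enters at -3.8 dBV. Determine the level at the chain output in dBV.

Stage 1: overshoot 12 dB → 12/12 = 1 dB → -14.8 dBV.
Stage 2: -14.8 dBV ≤ -8.8 dBV, so stage 2 doesn't engage; make-up brings it to -7.8 dBV.
Stage 3: overshoot 6.7 dB → 6.7/4 = 1.675 dB → -12.825 dBV.

-12.825 dBV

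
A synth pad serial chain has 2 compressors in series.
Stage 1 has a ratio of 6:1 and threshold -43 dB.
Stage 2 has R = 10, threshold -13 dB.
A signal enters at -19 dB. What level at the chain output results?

-39 dB

Stage 1: overshoot 24 dB → 24/6 = 4 dB → -39 dB.
Stage 2: -39 dB is at or below the -13 dB threshold — no compression; output -39 dB.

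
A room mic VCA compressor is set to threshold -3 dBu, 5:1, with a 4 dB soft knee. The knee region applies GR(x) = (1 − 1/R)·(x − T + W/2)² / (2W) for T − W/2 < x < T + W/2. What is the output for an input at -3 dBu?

x − T + W/2 = -3 − (-3) + 2 = 2.
GR = (1 − 1/5) × 2² / 8 = 0.8 × 4 / 8 = 0.4 dB.
Output = -3 − 0.4 = -3.4 dBu.

-3.4 dBu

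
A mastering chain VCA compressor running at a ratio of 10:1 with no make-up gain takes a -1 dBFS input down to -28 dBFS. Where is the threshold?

Input is 30 dB above T (since output overshoot × R = input overshoot: (-28 − T)·10 = -1 − T gives T = -31 dBFS).
Check: -31 + (-1 − (-31))/10 = -31 + 3 = -28 dBFS. ✓

-31 dBFS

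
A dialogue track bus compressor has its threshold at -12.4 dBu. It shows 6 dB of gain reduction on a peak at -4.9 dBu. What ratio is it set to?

5:1

Input overshoot = -4.9 − (-12.4) = 7.5 dB.
Output overshoot = 7.5 − 6 = 1.5 dB.
Ratio = input overshoot / output overshoot = 7.5 / 1.5 = 5.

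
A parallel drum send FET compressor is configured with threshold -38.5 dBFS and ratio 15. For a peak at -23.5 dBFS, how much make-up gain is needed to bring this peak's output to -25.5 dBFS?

12 dB

Overshoot 15 dB → 15/15 = 1 dB after compression, so the compressed level is -38.5 + 1 = -37.5 dBFS.
Make-up = target − compressed = -25.5 − (-37.5) = 12 dB.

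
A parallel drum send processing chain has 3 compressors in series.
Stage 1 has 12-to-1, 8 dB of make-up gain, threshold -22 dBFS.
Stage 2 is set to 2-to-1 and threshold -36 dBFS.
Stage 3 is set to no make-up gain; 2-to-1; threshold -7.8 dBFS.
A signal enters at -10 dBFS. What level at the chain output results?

Stage 1: 12 dB above -22 dBFS, reduced 12:1 to 1 dB above → -21 dBFS; +8 dB make-up → -13 dBFS.
Stage 2: -13 dBFS is 23 dB over -36 dBFS; at 2:1 that becomes 11.5 dB over, giving -24.5 dBFS.
Stage 3: -24.5 dBFS is at or below the -7.8 dBFS threshold — no compression; output -24.5 dBFS.

-24.5 dBFS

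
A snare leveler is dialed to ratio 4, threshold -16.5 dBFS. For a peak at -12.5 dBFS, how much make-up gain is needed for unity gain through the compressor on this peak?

The peak compresses to -16.5 + 4/4 = -15.5 dBFS.
To reach -12.5 dBFS requires -12.5 − (-15.5) = 3 dB of make-up.

3 dB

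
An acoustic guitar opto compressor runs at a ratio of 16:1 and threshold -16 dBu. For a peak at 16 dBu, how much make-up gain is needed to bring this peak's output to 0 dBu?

The peak compresses to -16 + 32/16 = -14 dBu.
To reach 0 dBu requires 0 − (-14) = 14 dB of make-up.

14 dB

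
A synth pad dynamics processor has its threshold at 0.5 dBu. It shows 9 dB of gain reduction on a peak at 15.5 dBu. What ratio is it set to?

2.5:1

Input overshoot = 15.5 − 0.5 = 15 dB.
Output overshoot = 15 − 9 = 6 dB.
Ratio = input overshoot / output overshoot = 15 / 6 = 2.5.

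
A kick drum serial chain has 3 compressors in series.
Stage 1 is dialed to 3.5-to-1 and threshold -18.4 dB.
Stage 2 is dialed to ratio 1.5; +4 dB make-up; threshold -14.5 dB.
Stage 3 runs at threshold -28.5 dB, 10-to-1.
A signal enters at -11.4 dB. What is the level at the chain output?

Stage 1: 7 dB above -18.4 dB, reduced 3.5:1 to 2 dB above → -16.4 dB.
Stage 2: -16.4 dB ≤ -14.5 dB, so stage 2 doesn't engage; make-up brings it to -12.4 dB.
Stage 3: overshoot 16.1 dB → 16.1/10 = 1.61 dB → -26.89 dB.

-26.89 dB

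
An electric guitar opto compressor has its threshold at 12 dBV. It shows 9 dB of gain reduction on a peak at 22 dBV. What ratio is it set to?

Input overshoot = 22 − 12 = 10 dB.
Output overshoot = 10 − 9 = 1 dB.
Ratio = input overshoot / output overshoot = 10 / 1 = 10.

10:1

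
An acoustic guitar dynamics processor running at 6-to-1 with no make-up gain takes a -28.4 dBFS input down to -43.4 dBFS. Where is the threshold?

-46.4 dBFS

Gain reduction = -28.4 − (-43.4) = 15 dB; output overshoot = GR / (R − 1) = 15 / 5 = 3 dB.
Threshold = output − output overshoot = -43.4 − 3 = -46.4 dBFS.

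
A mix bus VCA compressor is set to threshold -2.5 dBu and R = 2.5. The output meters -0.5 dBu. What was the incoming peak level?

2.5 dBu

The compressed level sits -0.5 − (-2.5) = 2 dB over threshold.
Before 2.5:1 compression the overshoot was 2 × 2.5 = 5 dB, so input = -2.5 + 5 = 2.5 dBu.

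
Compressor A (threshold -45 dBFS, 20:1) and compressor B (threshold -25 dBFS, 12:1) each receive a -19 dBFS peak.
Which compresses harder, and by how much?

A, by 19.2 dB

A: 26 dB over, compressed to 1.3 dB over, so 24.7 dB of GR.
B: 6 dB over, compressed to 0.5 dB over, so 5.5 dB of GR.
A reduces 19.2 dB more.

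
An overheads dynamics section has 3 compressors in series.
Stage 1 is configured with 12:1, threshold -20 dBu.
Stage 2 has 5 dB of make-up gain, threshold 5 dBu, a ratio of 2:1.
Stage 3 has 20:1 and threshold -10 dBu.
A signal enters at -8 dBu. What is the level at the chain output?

-14 dBu

Stage 1: overshoot 12 dB → 12/12 = 1 dB → -19 dBu.
Stage 2: -19 dBu ≤ 5 dBu, so stage 2 doesn't engage; make-up brings it to -14 dBu.
Stage 3: -14 dBu is at or below the -10 dBu threshold — no compression; output -14 dBu.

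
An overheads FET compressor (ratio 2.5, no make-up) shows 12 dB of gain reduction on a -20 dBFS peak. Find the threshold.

-40 dBFS

Gain reduction = -20 − (-32) = 12 dB; output overshoot = GR / (R − 1) = 12 / 1.5 = 8 dB.
Threshold = output − output overshoot = -32 − 8 = -40 dBFS.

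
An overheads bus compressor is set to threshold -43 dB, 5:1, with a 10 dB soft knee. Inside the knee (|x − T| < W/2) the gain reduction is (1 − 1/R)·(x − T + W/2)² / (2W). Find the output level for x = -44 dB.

x − T + W/2 = -44 − (-43) + 5 = 4.
GR = (1 − 1/5) × 4² / 20 = 0.8 × 16 / 20 = 0.64 dB.
Output = -44 − 0.64 = -44.64 dB.

-44.64 dB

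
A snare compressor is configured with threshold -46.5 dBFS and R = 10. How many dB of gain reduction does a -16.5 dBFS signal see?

The signal is 30 dB above threshold.
At 10:1, output sits 30/10 = 3 dB above threshold.
GR = overshoot in − overshoot out = 30 − 3 = 27 dB.

27 dB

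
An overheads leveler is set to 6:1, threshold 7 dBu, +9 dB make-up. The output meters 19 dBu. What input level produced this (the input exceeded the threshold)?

Stripping the +9 dB make-up gives 10 dBu at the gain stage.
That's 3 dB above the 7 dBu threshold.
Before 6:1 compression the overshoot was 3 × 6 = 18 dB, so input = 7 + 18 = 25 dBu.

25 dBu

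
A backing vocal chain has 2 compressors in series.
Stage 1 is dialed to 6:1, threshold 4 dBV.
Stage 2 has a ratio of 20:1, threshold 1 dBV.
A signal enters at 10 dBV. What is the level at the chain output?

1.2 dBV

Stage 1: 6 dB above 4 dBV, reduced 6:1 to 1 dB above → 5 dBV.
Stage 2: overshoot 4 dB → 4/20 = 0.2 dB → 1.2 dBV.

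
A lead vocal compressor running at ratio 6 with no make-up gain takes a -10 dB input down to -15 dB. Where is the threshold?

Input is 6 dB above T (since output overshoot × R = input overshoot: (-15 − T)·6 = -10 − T gives T = -16 dB).
Check: -16 + (-10 − (-16))/6 = -16 + 1 = -15 dB. ✓

-16 dB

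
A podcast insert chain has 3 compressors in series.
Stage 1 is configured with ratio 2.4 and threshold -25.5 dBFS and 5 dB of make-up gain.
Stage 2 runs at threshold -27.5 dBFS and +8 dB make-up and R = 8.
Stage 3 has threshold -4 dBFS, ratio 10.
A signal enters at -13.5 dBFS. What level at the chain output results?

-18 dBFS

Stage 1: overshoot 12 dB → 12/2.4 = 5 dB → -20.5 dBFS; +5 dB make-up → -15.5 dBFS.
Stage 2: -15.5 dBFS is 12 dB over -27.5 dBFS; at 8:1 that becomes 1.5 dB over, giving -26 dBFS; +8 dB make-up → -18 dBFS.
Stage 3: below threshold (-18 ≤ -4); passes unchanged; output -18 dBFS.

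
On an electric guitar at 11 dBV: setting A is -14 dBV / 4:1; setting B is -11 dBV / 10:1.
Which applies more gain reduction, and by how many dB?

B, by 1.05 dB

A: GR = 25 − 25/4 = 18.75 dB.
B: GR = 22 − 22/10 = 19.8 dB.
B reduces 1.05 dB more.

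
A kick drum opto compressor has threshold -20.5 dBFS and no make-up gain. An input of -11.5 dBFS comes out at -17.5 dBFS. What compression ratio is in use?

3:1

Input overshoot = -11.5 − (-20.5) = 9 dB; output overshoot = -17.5 − (-20.5) = 3 dB.
Ratio = 9 / 3 = 3.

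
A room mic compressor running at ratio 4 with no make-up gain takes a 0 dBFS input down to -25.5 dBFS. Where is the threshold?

Gain reduction = 0 − (-25.5) = 25.5 dB; output overshoot = GR / (R − 1) = 25.5 / 3 = 8.5 dB.
Threshold = output − output overshoot = -25.5 − 8.5 = -34 dBFS.

-34 dBFS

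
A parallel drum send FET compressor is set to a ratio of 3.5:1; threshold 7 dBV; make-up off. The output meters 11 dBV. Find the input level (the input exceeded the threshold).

21 dBV

Post-compression overshoot = 11 − 7 = 4 dB.
Before 3.5:1 compression the overshoot was 4 × 3.5 = 14 dB, so input = 7 + 14 = 21 dBV.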